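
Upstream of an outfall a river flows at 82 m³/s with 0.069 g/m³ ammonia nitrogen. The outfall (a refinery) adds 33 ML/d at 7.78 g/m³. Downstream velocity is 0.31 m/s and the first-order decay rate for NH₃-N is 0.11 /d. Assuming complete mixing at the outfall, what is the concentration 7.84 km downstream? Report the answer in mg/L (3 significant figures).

33 ML/d = 0.3819 m³/s.
After complete mixing, C₀ = (0.3819·7.78 + 82·0.069) / 82.38 = 0.1048 mg/L.
Travel time t = 7840 m / 0.31 m/s = 2.529e+04 s = 0.2927 d.
C = 0.1048·exp(−0.11·0.2927) = 0.1048·0.9683 = 0.1014 mg/L.

0.101 mg/L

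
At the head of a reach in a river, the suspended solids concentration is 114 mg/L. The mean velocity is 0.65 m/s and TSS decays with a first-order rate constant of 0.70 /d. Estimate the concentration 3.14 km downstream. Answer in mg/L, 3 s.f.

Travel time t = 3.14 km / 0.65 m/s = 3140/0.65 = 4831 s = 0.05591 d.
First-order decay: C = 114·exp(−0.70·0.05591) = 114·0.9616 = 109.6 mg/L.

110 mg/L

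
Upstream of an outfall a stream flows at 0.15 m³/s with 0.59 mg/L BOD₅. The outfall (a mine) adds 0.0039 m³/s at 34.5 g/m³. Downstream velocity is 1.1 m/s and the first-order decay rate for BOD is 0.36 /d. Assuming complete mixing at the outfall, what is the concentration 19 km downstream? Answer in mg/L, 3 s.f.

1.35 mg/L

After complete mixing, C₀ = (0.0039·34.5 + 0.15·0.59) / 0.1539 = 1.449 mg/L.
Travel time t = 1.9e+04 m / 1.1 m/s = 1.727e+04 s = 0.1999 d.
C = 1.449·exp(−0.36·0.1999) = 1.449·0.9306 = 1.349 mg/L.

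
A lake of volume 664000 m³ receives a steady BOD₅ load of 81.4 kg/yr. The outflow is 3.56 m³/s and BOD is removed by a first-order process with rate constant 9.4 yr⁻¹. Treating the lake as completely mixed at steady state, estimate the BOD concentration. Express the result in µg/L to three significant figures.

0.686 µg/L

Outflow Q = 3.56 m³/s × 3.156e+07 s/yr = 1.123e+08 m³/yr.
Steady-state CSTR mass balance: W = Q·C + k·V·C, so C = W/(Q + kV).
Q + kV = 1.123e+08 + 9.4·664000 = 1.186e+08 m³/yr.
C = 81.4/1.186e+08 = 6.864e-07 kg/m³ = 0.0006864 mg/L = 0.6864 µg/L.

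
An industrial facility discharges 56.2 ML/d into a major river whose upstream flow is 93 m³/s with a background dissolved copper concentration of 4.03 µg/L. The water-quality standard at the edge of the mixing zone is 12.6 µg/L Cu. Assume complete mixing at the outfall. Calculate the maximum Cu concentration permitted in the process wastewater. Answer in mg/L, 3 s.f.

56.2 ML/d = 0.6505 m³/s.
4.03 µg/L = 0.00403 mg/L.
12.6 µg/L = 0.0126 mg/L.
Mass balance: 0.0126·93.65 = 0.6505·Cₑ + 93·0.00403.
Cₑ = (1.18 − 0.3748) / 0.6505 = 1.238 mg/L.

1.24 mg/L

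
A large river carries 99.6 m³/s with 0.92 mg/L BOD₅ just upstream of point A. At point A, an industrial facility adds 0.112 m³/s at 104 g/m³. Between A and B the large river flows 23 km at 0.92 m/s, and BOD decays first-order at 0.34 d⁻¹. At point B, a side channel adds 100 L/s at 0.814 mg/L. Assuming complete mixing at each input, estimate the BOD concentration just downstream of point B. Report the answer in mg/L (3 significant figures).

After input A: C = (99.6·0.92 + 0.112·104) / 99.71 = 1.036 mg/L.
Over the 23 km reach to input B (t = 2.5e+04 s = 0.2894 d), decay gives C = 1.036·exp(−0.34·0.2894) = 0.9387 mg/L.
100 L/s = 0.1 m³/s.
After input B: C = (99.71·0.9387 + 0.1·0.814) / 99.81 = 0.9386 mg/L.

0.939 mg/L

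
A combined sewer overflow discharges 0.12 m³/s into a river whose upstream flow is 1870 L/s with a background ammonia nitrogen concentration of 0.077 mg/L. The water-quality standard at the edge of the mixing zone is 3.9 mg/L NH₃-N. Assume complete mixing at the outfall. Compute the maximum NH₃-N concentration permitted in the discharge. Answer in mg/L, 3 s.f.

1870 L/s = 1.87 m³/s.
Mass balance: 3.9·1.99 = 0.12·Cₑ + 1.87·0.077.
Cₑ = (7.761 − 0.144) / 0.12 = 63.48 mg/L.

63.5 mg/L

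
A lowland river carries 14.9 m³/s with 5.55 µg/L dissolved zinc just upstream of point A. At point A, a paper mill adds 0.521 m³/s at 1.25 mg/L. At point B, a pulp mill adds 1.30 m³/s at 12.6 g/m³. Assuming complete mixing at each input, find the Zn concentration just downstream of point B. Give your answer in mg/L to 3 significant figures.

5.55 µg/L = 0.00555 mg/L.
After input A: C = (14.9·0.00555 + 0.521·1.25) / 15.42 = 0.04759 mg/L.
After input B: C = (15.42·0.04759 + 1.3·12.6) / 16.72 = 1.024 mg/L.

1.02 mg/L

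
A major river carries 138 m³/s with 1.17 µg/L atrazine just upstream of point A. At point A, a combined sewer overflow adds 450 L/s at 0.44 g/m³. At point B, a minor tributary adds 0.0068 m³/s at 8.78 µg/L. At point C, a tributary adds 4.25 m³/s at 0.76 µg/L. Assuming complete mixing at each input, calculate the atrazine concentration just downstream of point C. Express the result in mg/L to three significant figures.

1.17 µg/L = 0.00117 mg/L.
450 L/s = 0.45 m³/s.
After input A: C = (138·0.00117 + 0.45·0.44) / 138.4 = 0.002596 mg/L.
8.78 µg/L = 0.00878 mg/L.
After input B: C = (138.4·0.002596 + 0.0068·0.00878) / 138.5 = 0.002597 mg/L.
0.76 µg/L = 0.00076 mg/L.
After input C: C = (138.5·0.002597 + 4.25·0.00076) / 142.7 = 0.002542 mg/L.

0.00254 mg/L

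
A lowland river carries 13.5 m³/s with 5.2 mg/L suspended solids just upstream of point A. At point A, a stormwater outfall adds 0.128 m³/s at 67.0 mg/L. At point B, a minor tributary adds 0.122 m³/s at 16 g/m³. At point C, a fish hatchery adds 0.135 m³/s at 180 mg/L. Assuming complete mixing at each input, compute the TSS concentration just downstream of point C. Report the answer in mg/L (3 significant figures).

7.56 mg/L

After input A: C = (13.5·5.2 + 0.128·67) / 13.63 = 5.78 mg/L.
After input B: C = (13.63·5.78 + 0.122·16) / 13.75 = 5.871 mg/L.
After input C: C = (13.75·5.871 + 0.135·180) / 13.88 = 7.564 mg/L.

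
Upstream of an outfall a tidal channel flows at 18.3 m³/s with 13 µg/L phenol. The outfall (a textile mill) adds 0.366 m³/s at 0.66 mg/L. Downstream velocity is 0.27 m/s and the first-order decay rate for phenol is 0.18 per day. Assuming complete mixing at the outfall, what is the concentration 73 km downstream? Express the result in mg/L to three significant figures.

13 µg/L = 0.013 mg/L.
After complete mixing, C₀ = (0.366·0.66 + 18.3·0.013) / 18.67 = 0.02569 mg/L.
Travel time t = 7.3e+04 m / 0.27 m/s = 2.704e+05 s = 3.129 d.
C = 0.02569·exp(−0.18·3.129) = 0.02569·0.5693 = 0.01462 mg/L.

0.0146 mg/L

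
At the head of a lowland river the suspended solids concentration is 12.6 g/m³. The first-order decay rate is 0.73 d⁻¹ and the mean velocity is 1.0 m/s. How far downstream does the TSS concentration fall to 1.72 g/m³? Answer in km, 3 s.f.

236 km

From C = C₀·e^(−kt), t = ln(C₀/C)/k = ln(12.6/1.72)/0.73 = 1.991/0.73 = 2.728 d.
Distance = v·t = 1.0 m/s × 2.357e+05 s = 2.357e+05 m = 235.7 km.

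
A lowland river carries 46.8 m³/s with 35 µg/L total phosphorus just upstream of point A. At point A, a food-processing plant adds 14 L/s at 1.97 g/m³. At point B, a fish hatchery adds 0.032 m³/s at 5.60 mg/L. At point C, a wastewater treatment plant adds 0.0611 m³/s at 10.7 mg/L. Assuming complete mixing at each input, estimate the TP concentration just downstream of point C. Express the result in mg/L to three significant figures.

35 µg/L = 0.035 mg/L.
14 L/s = 0.014 m³/s.
After input A: C = (46.8·0.035 + 0.014·1.97) / 46.81 = 0.03558 mg/L.
After input B: C = (46.81·0.03558 + 0.032·5.6) / 46.85 = 0.03938 mg/L.
After input C: C = (46.85·0.03938 + 0.0611·10.7) / 46.91 = 0.05327 mg/L.

0.0533 mg/L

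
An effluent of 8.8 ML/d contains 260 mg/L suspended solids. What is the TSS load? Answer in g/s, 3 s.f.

26.5 g/s

8.8 ML/d = 0.1019 m³/s.
Mass flux = Q·C = 0.1019 m³/s × 260 g/m³ = 26.48 g/s.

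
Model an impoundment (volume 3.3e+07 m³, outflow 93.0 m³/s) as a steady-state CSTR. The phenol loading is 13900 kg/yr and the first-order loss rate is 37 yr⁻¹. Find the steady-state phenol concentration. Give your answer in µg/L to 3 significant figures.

Outflow Q = 93.0 m³/s × 3.156e+07 s/yr = 2.935e+09 m³/yr.
Steady-state CSTR mass balance: W = Q·C + k·V·C, so C = W/(Q + kV).
Q + kV = 2.935e+09 + 37·3.3e+07 = 4.156e+09 m³/yr.
C = 13900/4.156e+09 = 3.345e-06 kg/m³ = 0.003345 mg/L = 3.345 µg/L.

3.34 µg/L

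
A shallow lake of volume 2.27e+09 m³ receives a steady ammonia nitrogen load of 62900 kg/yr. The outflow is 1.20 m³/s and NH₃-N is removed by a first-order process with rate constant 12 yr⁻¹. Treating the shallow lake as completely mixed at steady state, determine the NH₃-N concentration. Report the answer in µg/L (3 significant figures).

2.31 µg/L

Outflow Q = 1.20 m³/s × 3.156e+07 s/yr = 3.787e+07 m³/yr.
Steady-state CSTR mass balance: W = Q·C + k·V·C, so C = W/(Q + kV).
Q + kV = 3.787e+07 + 12·2.27e+09 = 2.728e+10 m³/yr.
C = 62900/2.728e+10 = 2.306e-06 kg/m³ = 0.002306 mg/L = 2.306 µg/L.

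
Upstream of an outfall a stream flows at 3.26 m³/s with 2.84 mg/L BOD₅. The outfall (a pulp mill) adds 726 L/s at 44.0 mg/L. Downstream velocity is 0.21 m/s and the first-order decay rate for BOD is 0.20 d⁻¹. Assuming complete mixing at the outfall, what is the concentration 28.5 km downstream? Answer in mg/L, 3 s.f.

726 L/s = 0.726 m³/s.
After complete mixing, C₀ = (0.726·44 + 3.26·2.84) / 3.986 = 10.34 mg/L.
Travel time t = 2.85e+04 m / 0.21 m/s = 1.357e+05 s = 1.571 d.
C = 10.34·exp(−0.20·1.571) = 10.34·0.7304 = 7.55 mg/L.

7.55 mg/L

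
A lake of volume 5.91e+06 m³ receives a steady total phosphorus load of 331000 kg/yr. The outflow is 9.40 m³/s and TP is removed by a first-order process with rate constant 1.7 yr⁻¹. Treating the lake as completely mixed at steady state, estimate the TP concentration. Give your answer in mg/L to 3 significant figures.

1.08 mg/L

Outflow Q = 9.40 m³/s × 3.156e+07 s/yr = 2.966e+08 m³/yr.
Steady-state CSTR mass balance: W = Q·C + k·V·C, so C = W/(Q + kV).
Q + kV = 2.966e+08 + 1.7·5.91e+06 = 3.067e+08 m³/yr.
C = 331000/3.067e+08 = 0.001079 kg/m³ = 1.079 mg/L.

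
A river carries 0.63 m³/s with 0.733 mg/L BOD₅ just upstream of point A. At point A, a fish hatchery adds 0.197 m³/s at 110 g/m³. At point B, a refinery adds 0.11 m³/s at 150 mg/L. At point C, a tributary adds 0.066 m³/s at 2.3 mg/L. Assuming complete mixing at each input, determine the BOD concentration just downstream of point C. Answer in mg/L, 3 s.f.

After input A: C = (0.63·0.733 + 0.197·110) / 0.827 = 26.76 mg/L.
After input B: C = (0.827·26.76 + 0.11·150) / 0.937 = 41.23 mg/L.
After input C: C = (0.937·41.23 + 0.066·2.3) / 1.003 = 38.67 mg/L.

38.7 mg/L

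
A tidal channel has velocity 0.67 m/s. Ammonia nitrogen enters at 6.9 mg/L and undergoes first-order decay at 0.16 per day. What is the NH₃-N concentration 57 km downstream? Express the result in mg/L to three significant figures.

Travel time t = 57 km / 0.67 m/s = 5.7e+04/0.67 = 8.507e+04 s = 0.9847 d.
First-order decay: C = 6.9·exp(−0.16·0.9847) = 6.9·0.8542 = 5.894 mg/L.

5.89 mg/L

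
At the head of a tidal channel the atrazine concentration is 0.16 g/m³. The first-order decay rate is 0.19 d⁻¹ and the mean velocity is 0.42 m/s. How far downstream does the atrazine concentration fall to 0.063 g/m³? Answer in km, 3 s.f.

178 km

From C = C₀·e^(−kt), t = ln(C₀/C)/k = ln(0.16/0.063)/0.19 = 0.932/0.19 = 4.905 d.
Distance = v·t = 0.42 m/s × 4.238e+05 s = 1.78e+05 m = 178 km.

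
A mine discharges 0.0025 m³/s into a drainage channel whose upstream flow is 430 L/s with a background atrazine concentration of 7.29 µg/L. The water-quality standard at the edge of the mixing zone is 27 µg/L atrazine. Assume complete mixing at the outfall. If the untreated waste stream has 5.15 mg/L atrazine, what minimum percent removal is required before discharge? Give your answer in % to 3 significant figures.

430 L/s = 0.43 m³/s.
7.29 µg/L = 0.00729 mg/L.
27 µg/L = 0.027 mg/L.
Mass balance: 0.027·0.4325 = 0.0025·Cₑ + 0.43·0.00729.
Cₑ = (0.01168 − 0.003135) / 0.0025 = 3.417 mg/L.
Required removal = 1 − 3.417/5.15 = 33.65 %.

33.6 %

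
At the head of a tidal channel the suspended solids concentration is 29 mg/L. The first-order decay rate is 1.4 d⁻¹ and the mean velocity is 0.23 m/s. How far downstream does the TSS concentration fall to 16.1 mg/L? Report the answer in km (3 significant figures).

8.35 km

From C = C₀·e^(−kt), t = ln(C₀/C)/k = ln(29/16.1)/1.4 = 0.5885/1.4 = 0.4203 d.
Distance = v·t = 0.23 m/s × 3.632e+04 s = 8353 m = 8.353 km.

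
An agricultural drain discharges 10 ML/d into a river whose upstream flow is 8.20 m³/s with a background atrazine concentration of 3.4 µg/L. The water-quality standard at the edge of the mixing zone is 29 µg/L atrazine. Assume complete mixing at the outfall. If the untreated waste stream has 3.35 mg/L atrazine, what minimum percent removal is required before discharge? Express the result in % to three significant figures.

45.0 %

10 ML/d = 0.1157 m³/s.
3.4 µg/L = 0.0034 mg/L.
29 µg/L = 0.029 mg/L.
Mass balance: 0.029·8.316 = 0.1157·Cₑ + 8.2·0.0034.
Cₑ = (0.2412 − 0.02788) / 0.1157 = 1.843 mg/L.
Required removal = 1 − 1.843/3.35 = 44.99 %.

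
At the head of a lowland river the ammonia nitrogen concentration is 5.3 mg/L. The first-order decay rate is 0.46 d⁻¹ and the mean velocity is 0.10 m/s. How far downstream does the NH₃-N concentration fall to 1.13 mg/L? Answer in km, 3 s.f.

From C = C₀·e^(−kt), t = ln(C₀/C)/k = ln(5.3/1.13)/0.46 = 1.545/0.46 = 3.36 d.
Distance = v·t = 0.10 m/s × 2.903e+05 s = 2.903e+04 m = 29.03 km.

29.0 km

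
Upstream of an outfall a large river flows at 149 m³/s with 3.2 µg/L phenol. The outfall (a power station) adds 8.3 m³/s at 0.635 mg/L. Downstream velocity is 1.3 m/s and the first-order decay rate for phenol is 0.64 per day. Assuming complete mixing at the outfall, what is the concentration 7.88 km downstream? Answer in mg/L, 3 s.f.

3.2 µg/L = 0.0032 mg/L.
After complete mixing, C₀ = (8.3·0.635 + 149·0.0032) / 157.3 = 0.03654 mg/L.
Travel time t = 7880 m / 1.3 m/s = 6062 s = 0.07016 d.
C = 0.03654·exp(−0.64·0.07016) = 0.03654·0.9561 = 0.03493 mg/L.

0.0349 mg/L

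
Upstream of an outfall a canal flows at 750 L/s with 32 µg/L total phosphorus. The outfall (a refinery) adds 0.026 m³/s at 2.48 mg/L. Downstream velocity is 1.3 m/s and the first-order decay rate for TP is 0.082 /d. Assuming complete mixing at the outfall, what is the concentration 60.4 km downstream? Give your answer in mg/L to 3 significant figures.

0.109 mg/L

750 L/s = 0.75 m³/s.
32 µg/L = 0.032 mg/L.
After complete mixing, C₀ = (0.026·2.48 + 0.75·0.032) / 0.776 = 0.114 mg/L.
Travel time t = 6.04e+04 m / 1.3 m/s = 4.646e+04 s = 0.5377 d.
C = 0.114·exp(−0.082·0.5377) = 0.114·0.9569 = 0.1091 mg/L.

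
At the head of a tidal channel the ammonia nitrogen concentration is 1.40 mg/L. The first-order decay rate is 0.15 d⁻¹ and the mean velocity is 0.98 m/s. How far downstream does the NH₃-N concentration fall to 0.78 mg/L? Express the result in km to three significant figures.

330 km

From C = C₀·e^(−kt), t = ln(C₀/C)/k = ln(1.40/0.78)/0.15 = 0.5849/0.15 = 3.9 d.
Distance = v·t = 0.98 m/s × 3.369e+05 s = 3.302e+05 m = 330.2 km.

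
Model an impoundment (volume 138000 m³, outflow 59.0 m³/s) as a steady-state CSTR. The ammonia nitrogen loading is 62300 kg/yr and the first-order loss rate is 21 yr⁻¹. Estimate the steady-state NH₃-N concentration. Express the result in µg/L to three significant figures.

33.4 µg/L

Outflow Q = 59.0 m³/s × 3.156e+07 s/yr = 1.862e+09 m³/yr.
Steady-state CSTR mass balance: W = Q·C + k·V·C, so C = W/(Q + kV).
Q + kV = 1.862e+09 + 21·138000 = 1.865e+09 m³/yr.
C = 62300/1.865e+09 = 3.341e-05 kg/m³ = 0.03341 mg/L = 33.41 µg/L.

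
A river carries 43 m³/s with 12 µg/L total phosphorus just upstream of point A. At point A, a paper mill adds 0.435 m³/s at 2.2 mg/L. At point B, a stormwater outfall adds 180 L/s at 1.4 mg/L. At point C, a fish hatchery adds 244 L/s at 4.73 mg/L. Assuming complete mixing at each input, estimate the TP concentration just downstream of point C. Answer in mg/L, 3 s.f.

12 µg/L = 0.012 mg/L.
After input A: C = (43·0.012 + 0.435·2.2) / 43.44 = 0.03391 mg/L.
180 L/s = 0.18 m³/s.
After input B: C = (43.44·0.03391 + 0.18·1.4) / 43.62 = 0.03955 mg/L.
244 L/s = 0.244 m³/s.
After input C: C = (43.62·0.03955 + 0.244·4.73) / 43.86 = 0.06564 mg/L.

0.0656 mg/L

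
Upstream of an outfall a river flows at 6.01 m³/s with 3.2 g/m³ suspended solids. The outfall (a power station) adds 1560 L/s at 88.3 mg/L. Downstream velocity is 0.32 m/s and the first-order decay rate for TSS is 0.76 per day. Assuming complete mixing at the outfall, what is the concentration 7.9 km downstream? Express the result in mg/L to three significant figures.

16.7 mg/L

1560 L/s = 1.56 m³/s.
After complete mixing, C₀ = (1.56·88.3 + 6.01·3.2) / 7.57 = 20.74 mg/L.
Travel time t = 7900 m / 0.32 m/s = 2.469e+04 s = 0.2857 d.
C = 20.74·exp(−0.76·0.2857) = 20.74·0.8048 = 16.69 mg/L.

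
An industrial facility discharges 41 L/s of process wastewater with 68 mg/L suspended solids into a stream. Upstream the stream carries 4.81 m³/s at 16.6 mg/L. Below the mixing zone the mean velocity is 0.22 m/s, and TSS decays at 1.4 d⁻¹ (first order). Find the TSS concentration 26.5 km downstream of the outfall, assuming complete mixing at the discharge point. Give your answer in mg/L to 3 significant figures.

2.42 mg/L

41 L/s = 0.041 m³/s.
After complete mixing, C₀ = (0.041·68 + 4.81·16.6) / 4.851 = 17.03 mg/L.
Travel time t = 2.65e+04 m / 0.22 m/s = 1.205e+05 s = 1.394 d.
C = 17.03·exp(−1.4·1.394) = 17.03·0.142 = 2.419 mg/L.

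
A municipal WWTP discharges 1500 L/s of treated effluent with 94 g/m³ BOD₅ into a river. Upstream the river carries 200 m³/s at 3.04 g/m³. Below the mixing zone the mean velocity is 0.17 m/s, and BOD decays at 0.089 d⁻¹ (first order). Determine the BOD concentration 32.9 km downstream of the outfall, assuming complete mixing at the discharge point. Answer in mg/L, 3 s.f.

1500 L/s = 1.5 m³/s.
After complete mixing, C₀ = (1.5·94 + 200·3.04) / 201.5 = 3.717 mg/L.
Travel time t = 3.29e+04 m / 0.17 m/s = 1.935e+05 s = 2.24 d.
C = 3.717·exp(−0.089·2.24) = 3.717·0.8193 = 3.045 mg/L.

3.05 mg/L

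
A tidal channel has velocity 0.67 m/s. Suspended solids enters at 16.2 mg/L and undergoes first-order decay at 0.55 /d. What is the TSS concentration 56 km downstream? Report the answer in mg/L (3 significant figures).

Travel time t = 56 km / 0.67 m/s = 5.6e+04/0.67 = 8.358e+04 s = 0.9674 d.
First-order decay: C = 16.2·exp(−0.55·0.9674) = 16.2·0.5874 = 9.516 mg/L.

9.52 mg/L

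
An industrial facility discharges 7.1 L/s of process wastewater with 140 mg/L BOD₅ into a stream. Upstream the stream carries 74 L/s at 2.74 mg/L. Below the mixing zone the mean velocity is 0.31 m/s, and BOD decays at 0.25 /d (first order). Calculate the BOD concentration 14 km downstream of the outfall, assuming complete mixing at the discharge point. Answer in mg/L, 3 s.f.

7.1 L/s = 0.0071 m³/s.
74 L/s = 0.074 m³/s.
After complete mixing, C₀ = (0.0071·140 + 0.074·2.74) / 0.0811 = 14.76 mg/L.
Travel time t = 1.4e+04 m / 0.31 m/s = 4.516e+04 s = 0.5227 d.
C = 14.76·exp(−0.25·0.5227) = 14.76·0.8775 = 12.95 mg/L.

12.9 mg/L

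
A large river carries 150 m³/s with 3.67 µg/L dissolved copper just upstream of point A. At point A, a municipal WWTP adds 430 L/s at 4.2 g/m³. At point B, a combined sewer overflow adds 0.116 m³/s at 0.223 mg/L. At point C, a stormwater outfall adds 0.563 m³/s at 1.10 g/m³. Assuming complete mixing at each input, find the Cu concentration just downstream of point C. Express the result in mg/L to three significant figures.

0.0199 mg/L

3.67 µg/L = 0.00367 mg/L.
430 L/s = 0.43 m³/s.
After input A: C = (150·0.00367 + 0.43·4.2) / 150.4 = 0.01567 mg/L.
After input B: C = (150.4·0.01567 + 0.116·0.223) / 150.5 = 0.01582 mg/L.
After input C: C = (150.5·0.01582 + 0.563·1.1) / 151.1 = 0.01986 mg/L.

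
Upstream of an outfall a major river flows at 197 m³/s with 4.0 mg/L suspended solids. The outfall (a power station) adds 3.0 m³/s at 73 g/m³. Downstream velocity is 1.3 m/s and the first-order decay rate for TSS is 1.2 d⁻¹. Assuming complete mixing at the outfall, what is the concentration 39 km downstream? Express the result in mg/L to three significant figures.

After complete mixing, C₀ = (3·73 + 197·4) / 200 = 5.035 mg/L.
Travel time t = 3.9e+04 m / 1.3 m/s = 3e+04 s = 0.3472 d.
C = 5.035·exp(−1.2·0.3472) = 5.035·0.6592 = 3.319 mg/L.

3.32 mg/L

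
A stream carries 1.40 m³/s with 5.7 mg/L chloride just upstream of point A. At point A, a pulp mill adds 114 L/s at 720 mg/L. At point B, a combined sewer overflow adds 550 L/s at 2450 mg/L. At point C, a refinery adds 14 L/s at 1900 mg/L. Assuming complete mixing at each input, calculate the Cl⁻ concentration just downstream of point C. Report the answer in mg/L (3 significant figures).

705 mg/L

114 L/s = 0.114 m³/s.
After input A: C = (1.4·5.7 + 0.114·720) / 1.514 = 59.48 mg/L.
550 L/s = 0.55 m³/s.
After input B: C = (1.514·59.48 + 0.55·2450) / 2.064 = 696.5 mg/L.
14 L/s = 0.014 m³/s.
After input C: C = (2.064·696.5 + 0.014·1900) / 2.078 = 704.6 mg/L.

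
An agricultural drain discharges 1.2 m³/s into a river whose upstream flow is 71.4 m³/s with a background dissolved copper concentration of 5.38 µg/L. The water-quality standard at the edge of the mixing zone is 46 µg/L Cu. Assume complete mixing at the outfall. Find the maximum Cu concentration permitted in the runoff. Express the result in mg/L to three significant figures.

2.46 mg/L

5.38 µg/L = 0.00538 mg/L.
46 µg/L = 0.046 mg/L.
Mass balance: 0.046·72.6 = 1.2·Cₑ + 71.4·0.00538.
Cₑ = (3.34 − 0.3841) / 1.2 = 2.463 mg/L.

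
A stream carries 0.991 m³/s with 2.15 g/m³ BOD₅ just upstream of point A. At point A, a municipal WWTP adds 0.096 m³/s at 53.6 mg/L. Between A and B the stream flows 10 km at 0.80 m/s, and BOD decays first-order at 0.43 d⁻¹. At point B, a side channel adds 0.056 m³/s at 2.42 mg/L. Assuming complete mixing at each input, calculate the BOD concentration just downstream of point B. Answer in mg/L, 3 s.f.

After input A: C = (0.991·2.15 + 0.096·53.6) / 1.087 = 6.694 mg/L.
Over the 10 km reach to input B (t = 1.25e+04 s = 0.1447 d), decay gives C = 6.694·exp(−0.43·0.1447) = 6.29 mg/L.
After input B: C = (1.087·6.29 + 0.056·2.42) / 1.143 = 6.101 mg/L.

6.10 mg/L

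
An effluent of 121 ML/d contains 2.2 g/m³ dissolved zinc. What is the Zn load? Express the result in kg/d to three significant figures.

121 ML/d = 1.4 m³/s.
Mass flux = Q·C = 1.4 m³/s × 2.2 g/m³ = 3.081 g/s.
= 3.081 g/s × 86.4 = 266.2 kg/d.

266 kg/d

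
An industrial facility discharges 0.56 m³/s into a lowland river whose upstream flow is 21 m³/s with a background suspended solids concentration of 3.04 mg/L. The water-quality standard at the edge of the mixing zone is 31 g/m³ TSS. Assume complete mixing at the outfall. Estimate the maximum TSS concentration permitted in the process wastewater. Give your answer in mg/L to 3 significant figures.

Mass balance: 31·21.56 = 0.56·Cₑ + 21·3.04.
Cₑ = (668.4 − 63.84) / 0.56 = 1079 mg/L.

1080 mg/L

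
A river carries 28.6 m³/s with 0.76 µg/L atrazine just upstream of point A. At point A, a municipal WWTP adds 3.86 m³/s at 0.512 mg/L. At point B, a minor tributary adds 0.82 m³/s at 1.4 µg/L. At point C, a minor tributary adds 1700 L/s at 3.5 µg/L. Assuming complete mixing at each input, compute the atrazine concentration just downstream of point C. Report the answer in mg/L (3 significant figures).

0.76 µg/L = 0.00076 mg/L.
After input A: C = (28.6·0.00076 + 3.86·0.512) / 32.46 = 0.06155 mg/L.
1.4 µg/L = 0.0014 mg/L.
After input B: C = (32.46·0.06155 + 0.82·0.0014) / 33.28 = 0.06007 mg/L.
1700 L/s = 1.7 m³/s.
3.5 µg/L = 0.0035 mg/L.
After input C: C = (33.28·0.06007 + 1.7·0.0035) / 34.98 = 0.05732 mg/L.

0.0573 mg/L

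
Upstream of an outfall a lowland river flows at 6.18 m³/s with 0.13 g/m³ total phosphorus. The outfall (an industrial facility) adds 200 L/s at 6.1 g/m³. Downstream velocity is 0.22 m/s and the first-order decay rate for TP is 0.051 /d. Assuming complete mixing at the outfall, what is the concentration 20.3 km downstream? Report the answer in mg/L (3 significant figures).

0.300 mg/L

200 L/s = 0.2 m³/s.
After complete mixing, C₀ = (0.2·6.1 + 6.18·0.13) / 6.38 = 0.3171 mg/L.
Travel time t = 2.03e+04 m / 0.22 m/s = 9.227e+04 s = 1.068 d.
C = 0.3171·exp(−0.051·1.068) = 0.3171·0.947 = 0.3003 mg/L.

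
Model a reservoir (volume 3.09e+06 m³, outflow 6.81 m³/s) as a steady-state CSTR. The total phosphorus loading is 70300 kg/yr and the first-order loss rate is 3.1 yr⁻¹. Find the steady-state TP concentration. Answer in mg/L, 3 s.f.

Outflow Q = 6.81 m³/s × 3.156e+07 s/yr = 2.149e+08 m³/yr.
Steady-state CSTR mass balance: W = Q·C + k·V·C, so C = W/(Q + kV).
Q + kV = 2.149e+08 + 3.1·3.09e+06 = 2.245e+08 m³/yr.
C = 70300/2.245e+08 = 0.0003132 kg/m³ = 0.3132 mg/L.

0.313 mg/L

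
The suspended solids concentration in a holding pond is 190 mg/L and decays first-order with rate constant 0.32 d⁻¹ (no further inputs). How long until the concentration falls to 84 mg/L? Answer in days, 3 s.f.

2.55 d

t = ln(C₀/C)/k = ln(190/84)/0.32 = 0.8162/0.32 = 2.551 d.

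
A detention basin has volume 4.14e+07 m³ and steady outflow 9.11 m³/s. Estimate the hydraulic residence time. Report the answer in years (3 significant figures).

0.144 yr

Q = 9.11 m³/s × 3.156e+07 s/yr = 2.875e+08 m³/yr.
Hydraulic residence time τ = V/Q = 4.14e+07/2.875e+08 = 0.144 yr.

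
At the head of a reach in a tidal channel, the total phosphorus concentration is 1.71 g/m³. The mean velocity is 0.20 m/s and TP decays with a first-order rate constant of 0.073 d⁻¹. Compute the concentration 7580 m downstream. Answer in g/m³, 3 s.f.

1.66 g/m³

Travel time t = 7580 m / 0.20 m/s = 7580/0.20 = 3.79e+04 s = 0.4387 d.
First-order decay: C = 1.71·exp(−0.073·0.4387) = 1.71·0.9685 = 1.656 g/m³.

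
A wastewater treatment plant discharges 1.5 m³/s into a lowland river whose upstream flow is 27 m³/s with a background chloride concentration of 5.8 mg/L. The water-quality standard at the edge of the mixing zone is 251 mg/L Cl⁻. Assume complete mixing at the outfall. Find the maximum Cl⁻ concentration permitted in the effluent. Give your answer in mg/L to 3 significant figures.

Mass balance: 251·28.5 = 1.5·Cₑ + 27·5.8.
Cₑ = (7154 − 156.6) / 1.5 = 4665 mg/L.

4660 mg/L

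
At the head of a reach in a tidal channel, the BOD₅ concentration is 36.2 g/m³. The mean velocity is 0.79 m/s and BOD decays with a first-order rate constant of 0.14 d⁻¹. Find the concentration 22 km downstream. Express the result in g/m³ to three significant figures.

Travel time t = 22 km / 0.79 m/s = 2.2e+04/0.79 = 2.785e+04 s = 0.3223 d.
First-order decay: C = 36.2·exp(−0.14·0.3223) = 36.2·0.9559 = 34.6 g/m³.

34.6 g/m³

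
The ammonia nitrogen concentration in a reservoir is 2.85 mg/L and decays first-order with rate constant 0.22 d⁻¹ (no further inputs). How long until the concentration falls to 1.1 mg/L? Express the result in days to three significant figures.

4.33 d

t = ln(C₀/C)/k = ln(2.85/1.1)/0.22 = 0.952/0.22 = 4.327 d.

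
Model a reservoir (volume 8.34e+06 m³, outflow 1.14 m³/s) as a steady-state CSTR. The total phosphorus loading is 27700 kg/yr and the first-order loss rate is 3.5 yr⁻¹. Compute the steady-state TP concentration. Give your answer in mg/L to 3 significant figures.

0.425 mg/L

Outflow Q = 1.14 m³/s × 3.156e+07 s/yr = 3.598e+07 m³/yr.
Steady-state CSTR mass balance: W = Q·C + k·V·C, so C = W/(Q + kV).
Q + kV = 3.598e+07 + 3.5·8.34e+06 = 6.517e+07 m³/yr.
C = 27700/6.517e+07 = 0.0004251 kg/m³ = 0.4251 mg/L.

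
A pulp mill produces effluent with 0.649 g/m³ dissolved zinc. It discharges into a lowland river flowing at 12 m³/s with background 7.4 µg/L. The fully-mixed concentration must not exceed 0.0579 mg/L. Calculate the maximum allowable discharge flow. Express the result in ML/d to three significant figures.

7.4 µg/L = 0.0074 mg/L.
Mass balance at complete mixing: C_std·(Q_w + Q_r) = Q_w·C_e + Q_r·C_b.
Rearranging, Q_w = Q_r·(C_std − C_b)/(C_e − C_std) = 12·(0.0579 − 0.0074) / (0.649 − 0.0579) = 1.025 m³/s.
= 88.58 ML/d.

88.6 ML/d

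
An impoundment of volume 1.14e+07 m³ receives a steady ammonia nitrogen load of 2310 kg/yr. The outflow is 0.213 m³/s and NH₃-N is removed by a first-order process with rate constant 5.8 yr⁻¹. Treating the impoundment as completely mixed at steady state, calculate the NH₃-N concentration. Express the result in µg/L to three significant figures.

Outflow Q = 0.213 m³/s × 3.156e+07 s/yr = 6.722e+06 m³/yr.
Steady-state CSTR mass balance: W = Q·C + k·V·C, so C = W/(Q + kV).
Q + kV = 6.722e+06 + 5.8·1.14e+07 = 7.284e+07 m³/yr.
C = 2310/7.284e+07 = 3.171e-05 kg/m³ = 0.03171 mg/L = 31.71 µg/L.

31.7 µg/L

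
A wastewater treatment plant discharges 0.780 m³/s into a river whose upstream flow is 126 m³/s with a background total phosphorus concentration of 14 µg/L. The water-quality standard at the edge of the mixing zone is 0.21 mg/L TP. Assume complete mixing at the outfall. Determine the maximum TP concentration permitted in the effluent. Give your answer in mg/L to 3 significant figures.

14 µg/L = 0.014 mg/L.
Mass balance: 0.21·126.8 = 0.78·Cₑ + 126·0.014.
Cₑ = (26.62 − 1.764) / 0.78 = 31.87 mg/L.

31.9 mg/L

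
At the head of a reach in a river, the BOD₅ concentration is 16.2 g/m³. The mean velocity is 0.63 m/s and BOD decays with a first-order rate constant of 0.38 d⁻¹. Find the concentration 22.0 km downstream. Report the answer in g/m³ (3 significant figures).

13.9 g/m³

Travel time t = 22.0 km / 0.63 m/s = 2.2e+04/0.63 = 3.492e+04 s = 0.4042 d.
First-order decay: C = 16.2·exp(−0.38·0.4042) = 16.2·0.8576 = 13.89 g/m³.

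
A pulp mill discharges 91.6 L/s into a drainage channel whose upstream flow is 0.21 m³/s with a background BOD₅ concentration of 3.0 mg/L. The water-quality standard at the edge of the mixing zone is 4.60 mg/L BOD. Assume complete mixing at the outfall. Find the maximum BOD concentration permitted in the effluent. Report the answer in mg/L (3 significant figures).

91.6 L/s = 0.0916 m³/s.
Mass balance: 4.6·0.3016 = 0.0916·Cₑ + 0.21·3.
Cₑ = (1.387 − 0.63) / 0.0916 = 8.268 mg/L.

8.27 mg/L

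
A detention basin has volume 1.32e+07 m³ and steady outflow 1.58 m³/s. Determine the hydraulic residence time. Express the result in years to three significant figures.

0.265 yr

Q = 1.58 m³/s × 3.156e+07 s/yr = 4.986e+07 m³/yr.
Hydraulic residence time τ = V/Q = 1.32e+07/4.986e+07 = 0.2647 yr.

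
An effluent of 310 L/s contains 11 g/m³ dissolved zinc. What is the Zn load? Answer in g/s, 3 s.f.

310 L/s = 0.31 m³/s.
Mass flux = Q·C = 0.31 m³/s × 11 g/m³ = 3.41 g/s.

3.41 g/s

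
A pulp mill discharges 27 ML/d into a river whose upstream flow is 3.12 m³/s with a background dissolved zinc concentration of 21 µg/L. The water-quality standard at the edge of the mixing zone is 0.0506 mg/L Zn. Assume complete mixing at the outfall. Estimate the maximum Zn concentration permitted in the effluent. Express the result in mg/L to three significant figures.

0.346 mg/L

27 ML/d = 0.3125 m³/s.
21 µg/L = 0.021 mg/L.
Mass balance: 0.0506·3.433 = 0.3125·Cₑ + 3.12·0.021.
Cₑ = (0.1737 − 0.06552) / 0.3125 = 0.3461 mg/L.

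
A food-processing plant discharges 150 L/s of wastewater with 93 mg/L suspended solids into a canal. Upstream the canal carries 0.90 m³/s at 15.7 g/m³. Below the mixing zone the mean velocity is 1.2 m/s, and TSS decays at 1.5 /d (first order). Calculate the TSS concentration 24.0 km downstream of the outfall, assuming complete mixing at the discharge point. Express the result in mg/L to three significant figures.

150 L/s = 0.15 m³/s.
After complete mixing, C₀ = (0.15·93 + 0.9·15.7) / 1.05 = 26.74 mg/L.
Travel time t = 2.4e+04 m / 1.2 m/s = 2e+04 s = 0.2315 d.
C = 26.74·exp(−1.5·0.2315) = 26.74·0.7066 = 18.9 mg/L.

18.9 mg/L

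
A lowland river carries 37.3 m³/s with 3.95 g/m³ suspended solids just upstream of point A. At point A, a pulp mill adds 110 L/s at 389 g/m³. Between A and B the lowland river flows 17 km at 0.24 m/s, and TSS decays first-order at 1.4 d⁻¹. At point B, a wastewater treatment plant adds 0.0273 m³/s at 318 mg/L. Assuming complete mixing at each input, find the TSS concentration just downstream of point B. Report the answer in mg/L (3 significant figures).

110 L/s = 0.11 m³/s.
After input A: C = (37.3·3.95 + 0.11·389) / 37.41 = 5.082 mg/L.
Over the 17 km reach to input B (t = 7.083e+04 s = 0.8198 d), decay gives C = 5.082·exp(−1.4·0.8198) = 1.613 mg/L.
After input B: C = (37.41·1.613 + 0.0273·318) / 37.44 = 1.844 mg/L.

1.84 mg/L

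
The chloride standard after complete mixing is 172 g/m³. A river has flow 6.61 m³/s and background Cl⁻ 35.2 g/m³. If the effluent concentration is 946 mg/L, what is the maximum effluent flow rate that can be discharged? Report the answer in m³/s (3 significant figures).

Mass balance at complete mixing: C_std·(Q_w + Q_r) = Q_w·C_e + Q_r·C_b.
Rearranging, Q_w = Q_r·(C_std − C_b)/(C_e − C_std) = 6.61·(172 − 35.2) / (946 − 172) = 1.168 m³/s.

1.17 m³/s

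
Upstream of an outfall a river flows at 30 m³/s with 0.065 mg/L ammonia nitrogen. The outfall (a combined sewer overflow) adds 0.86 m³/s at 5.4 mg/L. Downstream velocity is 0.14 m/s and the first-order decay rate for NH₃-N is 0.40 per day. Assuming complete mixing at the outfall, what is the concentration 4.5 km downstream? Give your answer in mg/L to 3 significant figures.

0.184 mg/L

After complete mixing, C₀ = (0.86·5.4 + 30·0.065) / 30.86 = 0.2137 mg/L.
Travel time t = 4500 m / 0.14 m/s = 3.214e+04 s = 0.372 d.
C = 0.2137·exp(−0.40·0.372) = 0.2137·0.8617 = 0.1841 mg/L.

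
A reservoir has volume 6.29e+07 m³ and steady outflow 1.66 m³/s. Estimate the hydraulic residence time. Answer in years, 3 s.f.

1.20 yr

Q = 1.66 m³/s × 3.156e+07 s/yr = 5.239e+07 m³/yr.
Hydraulic residence time τ = V/Q = 6.29e+07/5.239e+07 = 1.201 yr.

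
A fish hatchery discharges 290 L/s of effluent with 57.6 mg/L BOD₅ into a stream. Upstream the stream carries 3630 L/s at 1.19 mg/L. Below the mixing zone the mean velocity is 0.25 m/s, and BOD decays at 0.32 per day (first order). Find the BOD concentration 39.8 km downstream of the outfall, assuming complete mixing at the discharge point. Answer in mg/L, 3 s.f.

290 L/s = 0.29 m³/s.
3630 L/s = 3.63 m³/s.
After complete mixing, C₀ = (0.29·57.6 + 3.63·1.19) / 3.92 = 5.363 mg/L.
Travel time t = 3.98e+04 m / 0.25 m/s = 1.592e+05 s = 1.843 d.
C = 5.363·exp(−0.32·1.843) = 5.363·0.5545 = 2.974 mg/L.

2.97 mg/L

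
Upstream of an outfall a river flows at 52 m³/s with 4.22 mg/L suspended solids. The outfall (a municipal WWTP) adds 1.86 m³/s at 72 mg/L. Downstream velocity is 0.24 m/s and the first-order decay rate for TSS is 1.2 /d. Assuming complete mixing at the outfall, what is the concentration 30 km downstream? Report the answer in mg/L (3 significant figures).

1.16 mg/L

After complete mixing, C₀ = (1.86·72 + 52·4.22) / 53.86 = 6.561 mg/L.
Travel time t = 3e+04 m / 0.24 m/s = 1.25e+05 s = 1.447 d.
C = 6.561·exp(−1.2·1.447) = 6.561·0.1762 = 1.156 mg/L.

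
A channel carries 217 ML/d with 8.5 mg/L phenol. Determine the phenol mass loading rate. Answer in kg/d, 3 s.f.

1840 kg/d

217 ML/d = 2.512 m³/s.
Mass flux = Q·C = 2.512 m³/s × 8.5 g/m³ = 21.35 g/s.
= 21.35 g/s × 86.4 = 1845 kg/d.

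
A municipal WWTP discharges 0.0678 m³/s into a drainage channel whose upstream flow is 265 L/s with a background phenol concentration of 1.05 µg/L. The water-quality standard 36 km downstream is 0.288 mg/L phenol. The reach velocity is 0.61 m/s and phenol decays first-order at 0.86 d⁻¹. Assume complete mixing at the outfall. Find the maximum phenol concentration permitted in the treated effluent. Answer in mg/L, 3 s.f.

265 L/s = 0.265 m³/s.
1.05 µg/L = 0.00105 mg/L.
Travel time to the compliance point: t = 3.6e+04/0.61 = 5.902e+04 s = 0.6831 d; decay factor exp(−0.86·0.6831) = 0.5558.
So the concentration just after mixing may be at most 0.288/0.5558 = 0.5182 mg/L.
Mass balance: 0.5182·0.3328 = 0.0678·Cₑ + 0.265·0.00105.
Cₑ = (0.1725 − 0.0002783) / 0.0678 = 2.54 mg/L.

2.54 mg/L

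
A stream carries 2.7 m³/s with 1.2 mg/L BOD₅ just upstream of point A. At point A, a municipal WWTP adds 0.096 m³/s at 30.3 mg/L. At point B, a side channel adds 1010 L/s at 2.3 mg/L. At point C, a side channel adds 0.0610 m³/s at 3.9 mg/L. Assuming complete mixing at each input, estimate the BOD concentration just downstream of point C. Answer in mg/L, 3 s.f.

After input A: C = (2.7·1.2 + 0.096·30.3) / 2.796 = 2.199 mg/L.
1010 L/s = 1.01 m³/s.
After input B: C = (2.796·2.199 + 1.01·2.3) / 3.806 = 2.226 mg/L.
After input C: C = (3.806·2.226 + 0.061·3.9) / 3.867 = 2.252 mg/L.

2.25 mg/L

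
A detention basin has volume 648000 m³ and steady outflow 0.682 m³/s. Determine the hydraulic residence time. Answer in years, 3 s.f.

0.0301 yr

Q = 0.682 m³/s × 3.156e+07 s/yr = 2.152e+07 m³/yr.
Hydraulic residence time τ = V/Q = 648000/2.152e+07 = 0.03011 yr.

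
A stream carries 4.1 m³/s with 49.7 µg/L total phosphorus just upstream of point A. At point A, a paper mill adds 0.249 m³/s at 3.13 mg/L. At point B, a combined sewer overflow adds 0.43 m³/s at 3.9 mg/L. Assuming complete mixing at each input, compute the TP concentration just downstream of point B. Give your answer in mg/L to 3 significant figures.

0.557 mg/L

49.7 µg/L = 0.0497 mg/L.
After input A: C = (4.1·0.0497 + 0.249·3.13) / 4.349 = 0.2261 mg/L.
After input B: C = (4.349·0.2261 + 0.43·3.9) / 4.779 = 0.5566 mg/L.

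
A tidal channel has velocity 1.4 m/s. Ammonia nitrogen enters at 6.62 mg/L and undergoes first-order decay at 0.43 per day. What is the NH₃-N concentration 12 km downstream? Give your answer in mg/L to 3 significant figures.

6.34 mg/L

Travel time t = 12 km / 1.4 m/s = 1.2e+04/1.4 = 8571 s = 0.09921 d.
First-order decay: C = 6.62·exp(−0.43·0.09921) = 6.62·0.9582 = 6.344 mg/L.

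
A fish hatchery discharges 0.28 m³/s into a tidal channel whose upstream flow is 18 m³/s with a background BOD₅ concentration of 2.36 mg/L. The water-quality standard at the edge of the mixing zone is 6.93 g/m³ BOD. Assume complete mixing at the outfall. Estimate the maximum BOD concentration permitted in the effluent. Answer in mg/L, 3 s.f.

Mass balance: 6.93·18.28 = 0.28·Cₑ + 18·2.36.
Cₑ = (126.7 − 42.48) / 0.28 = 300.7 mg/L.

301 mg/L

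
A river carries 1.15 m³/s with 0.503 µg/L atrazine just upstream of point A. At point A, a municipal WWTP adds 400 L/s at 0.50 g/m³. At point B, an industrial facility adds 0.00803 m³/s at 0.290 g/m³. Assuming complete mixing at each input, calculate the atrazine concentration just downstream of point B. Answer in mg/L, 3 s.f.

0.503 µg/L = 0.000503 mg/L.
400 L/s = 0.4 m³/s.
After input A: C = (1.15·0.000503 + 0.4·0.5) / 1.55 = 0.1294 mg/L.
After input B: C = (1.55·0.1294 + 0.00803·0.29) / 1.558 = 0.1302 mg/L.

0.130 mg/L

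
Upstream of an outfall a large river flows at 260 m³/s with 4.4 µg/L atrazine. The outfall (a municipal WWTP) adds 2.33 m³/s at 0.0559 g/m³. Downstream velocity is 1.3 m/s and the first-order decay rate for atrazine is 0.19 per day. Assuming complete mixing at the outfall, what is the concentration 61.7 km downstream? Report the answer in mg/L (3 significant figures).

0.00438 mg/L

4.4 µg/L = 0.0044 mg/L.
After complete mixing, C₀ = (2.33·0.0559 + 260·0.0044) / 262.3 = 0.004857 mg/L.
Travel time t = 6.17e+04 m / 1.3 m/s = 4.746e+04 s = 0.5493 d.
C = 0.004857·exp(−0.19·0.5493) = 0.004857·0.9009 = 0.004376 mg/L.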